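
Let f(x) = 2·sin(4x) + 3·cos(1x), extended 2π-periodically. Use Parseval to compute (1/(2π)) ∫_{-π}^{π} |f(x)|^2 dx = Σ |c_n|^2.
Σ |c_n|^2 = 13/2

Expand |f|^2 and use orthogonality of {sin(nx), cos(mx)} on [-π, π]:
  ∫_{-π}^{π} sin(nx)^2 dx = π, ∫ cos(mx)^2 dx = π, and cross terms integrate to 0.
So ∫_{-π}^{π} f(x)^2 dx = 2^2 · π + 3^2 · π = (4 + 9)π.
Divide by 2π: (4 + 9)/2 = 13/2.
By Parseval, this equals Σ |c_n|^2.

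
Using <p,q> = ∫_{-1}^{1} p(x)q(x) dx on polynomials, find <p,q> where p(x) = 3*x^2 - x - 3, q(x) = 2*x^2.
<p,q> = -8/5

Expand the product: p(x)·q(x) = 6*x^4 - 2*x^3 - 6*x^2.
∫_{-1}^{1} of each monomial x^k gives [2/(k+1) if k even, 0 if k odd]. Integrating term-by-term (or equivalently evaluating the antiderivative F(x) = 6*x^5/5 - x^4/2 - 2*x^3 at the endpoints):
  F(1) − F(−1) = -13/10 − (3/10) = -8/5.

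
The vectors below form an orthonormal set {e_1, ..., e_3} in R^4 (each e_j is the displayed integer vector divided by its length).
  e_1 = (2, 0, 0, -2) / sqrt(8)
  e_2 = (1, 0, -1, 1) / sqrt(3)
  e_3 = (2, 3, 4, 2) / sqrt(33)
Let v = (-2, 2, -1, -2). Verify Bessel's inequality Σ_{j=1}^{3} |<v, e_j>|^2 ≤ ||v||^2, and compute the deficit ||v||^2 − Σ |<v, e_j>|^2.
Σ |<v, e_j>|^2 = 45/11; ||v||^2 = 13; deficit = 98/11

Write each e_j = u_j / sqrt(<u_j, u_j>) where u_j is the displayed integer vector. Then <v, e_j> = <v, u_j> / sqrt(<u_j, u_j>), so |<v, e_j>|^2 = <v, u_j>^2 / <u_j, u_j>.
Coefficients: <v, e_1> = 0/sqrt(8), <v, e_2> = -3/sqrt(3), <v, e_3> = -6/sqrt(33).
Square and sum: Σ |<v, e_j>|^2 = 45/11.
Compute ||v||^2 = v·v = 13.
Deficit = 13 − 45/11 = 98/11 ≥ 0, confirming Bessel's inequality. (The deficit equals ||v − Σ <v,e_j> e_j||^2, the squared distance from v to span{e_j}.)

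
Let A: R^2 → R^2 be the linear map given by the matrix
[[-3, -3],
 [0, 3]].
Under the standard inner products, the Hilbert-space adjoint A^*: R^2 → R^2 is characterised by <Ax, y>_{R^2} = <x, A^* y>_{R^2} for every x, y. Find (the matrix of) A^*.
A^* = A^T =
[[-3, 0],
 [-3, 3]]

For real matrices with standard dot products, the defining identity <Ax, y> = <x, A^* y> gives (Ax)^T y = x^T (A^*) y, i.e. x^T A^T y = x^T (A^*) y. Since this holds for all x, y, we must have A^* = A^T. Therefore
A^* =
[[-3, 0],
 [-3, 3]].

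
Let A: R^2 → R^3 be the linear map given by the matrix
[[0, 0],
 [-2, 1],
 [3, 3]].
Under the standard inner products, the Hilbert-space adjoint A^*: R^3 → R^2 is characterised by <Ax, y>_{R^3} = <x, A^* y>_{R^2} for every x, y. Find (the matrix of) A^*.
A^* = A^T =
[[0, -2, 3],
 [0, 1, 3]]

For real matrices with standard dot products, the defining identity <Ax, y> = <x, A^* y> gives (Ax)^T y = x^T (A^*) y, i.e. x^T A^T y = x^T (A^*) y. Since this holds for all x, y, we must have A^* = A^T. Therefore
A^* =
[[0, -2, 3],
 [0, 1, 3]].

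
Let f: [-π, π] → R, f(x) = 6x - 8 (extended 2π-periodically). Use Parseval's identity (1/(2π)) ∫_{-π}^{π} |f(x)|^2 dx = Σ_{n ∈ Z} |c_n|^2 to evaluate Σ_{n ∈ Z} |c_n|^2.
Σ |c_n|^2 = 12π^2 + 64

Expand and integrate term by term over [-π, π]:
  ∫ (6x)^2 dx = 36·(2π^3/3); ∫ 2·6·(-8)·x dx = 0 (odd integrand); ∫ (-8)^2 dx = 64·2π.
So (1/(2π)) ∫_{-π}^{π} (6x - 8)^2 dx = 36π^2/3 + 64 = 12π^2 + 64.
Parseval ⇒ Σ |c_n|^2 = 12π^2 + 64.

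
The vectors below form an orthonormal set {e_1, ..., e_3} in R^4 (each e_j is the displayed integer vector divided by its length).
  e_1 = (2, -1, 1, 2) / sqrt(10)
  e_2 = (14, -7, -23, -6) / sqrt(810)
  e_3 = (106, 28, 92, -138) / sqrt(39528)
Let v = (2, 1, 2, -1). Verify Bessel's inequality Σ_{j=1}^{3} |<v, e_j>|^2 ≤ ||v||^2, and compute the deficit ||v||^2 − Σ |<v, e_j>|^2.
Σ |<v, e_j>|^2 = 1139/122; ||v||^2 = 10; deficit = 81/122

Write each e_j = u_j / sqrt(<u_j, u_j>) where u_j is the displayed integer vector. Then <v, e_j> = <v, u_j> / sqrt(<u_j, u_j>), so |<v, e_j>|^2 = <v, u_j>^2 / <u_j, u_j>.
Coefficients: <v, e_1> = 3/sqrt(10), <v, e_2> = -19/sqrt(810), <v, e_3> = 562/sqrt(39528).
Square and sum: Σ |<v, e_j>|^2 = 1139/122.
Compute ||v||^2 = v·v = 10.
Deficit = 10 − 1139/122 = 81/122 ≥ 0, confirming Bessel's inequality. (The deficit equals ||v − Σ <v,e_j> e_j||^2, the squared distance from v to span{e_j}.)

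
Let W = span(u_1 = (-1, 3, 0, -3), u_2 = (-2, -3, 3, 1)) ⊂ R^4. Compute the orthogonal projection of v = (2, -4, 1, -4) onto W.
proj_W(v) = (-250/337, -267/337, 339/337, 41/337)

Set up U = [u_1 | ... | u_2] ∈ R^(4×2). The projector onto W = col(U) is P = U (U^T U)^(-1) U^T.
Compute U^T U =
  [19, -10]
  [-10, 23],
and U^T v = (-2, 7).
Solve U^T U · c = U^T v for the coefficients: c = (24/337, 113/337). The projection is proj_W(v) = U c.
Check: (v - proj_W(v)) · u_1 = 0  (should be 0).
Check: (v - proj_W(v)) · u_2 = 0  (should be 0).
Result: proj_W(v) = (-250/337, -267/337, 339/337, 41/337).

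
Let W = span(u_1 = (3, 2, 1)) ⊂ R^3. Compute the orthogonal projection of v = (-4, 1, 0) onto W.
proj_W(v) = (-15/7, -10/7, -5/7)

Set up U = [u_1 | ... | u_1] ∈ R^(3×1). The projector onto W = col(U) is P = U (U^T U)^(-1) U^T.
Compute U^T U =
  [14],
and U^T v = (-10).
Solve U^T U · c = U^T v for the coefficients: c = (-5/7). The projection is proj_W(v) = U c.
Check: (v - proj_W(v)) · u_1 = 0  (should be 0).
Result: proj_W(v) = (-15/7, -10/7, -5/7).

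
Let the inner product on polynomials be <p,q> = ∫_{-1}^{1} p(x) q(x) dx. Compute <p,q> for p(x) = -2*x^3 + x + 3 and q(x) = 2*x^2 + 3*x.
<p,q> = 18/5

Expand the product: p(x)·q(x) = -4*x^5 - 6*x^4 + 2*x^3 + 9*x^2 + 9*x.
∫_{-1}^{1} of each monomial x^k gives [2/(k+1) if k even, 0 if k odd]. Integrating term-by-term (or equivalently evaluating the antiderivative F(x) = -2*x^6/3 - 6*x^5/5 + x^4/2 + 3*x^3 + 9*x^2/2 at the endpoints):
  F(1) − F(−1) = 92/15 − (38/15) = 18/5.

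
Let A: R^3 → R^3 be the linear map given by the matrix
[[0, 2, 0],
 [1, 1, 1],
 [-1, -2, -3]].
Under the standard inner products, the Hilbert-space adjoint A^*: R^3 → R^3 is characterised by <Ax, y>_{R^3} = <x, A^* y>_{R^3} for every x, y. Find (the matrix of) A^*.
A^* = A^T =
[[0, 1, -1],
 [2, 1, -2],
 [0, 1, -3]]

For real matrices with standard dot products, the defining identity <Ax, y> = <x, A^* y> gives (Ax)^T y = x^T (A^*) y, i.e. x^T A^T y = x^T (A^*) y. Since this holds for all x, y, we must have A^* = A^T. Therefore
A^* =
[[0, 1, -1],
 [2, 1, -2],
 [0, 1, -3]].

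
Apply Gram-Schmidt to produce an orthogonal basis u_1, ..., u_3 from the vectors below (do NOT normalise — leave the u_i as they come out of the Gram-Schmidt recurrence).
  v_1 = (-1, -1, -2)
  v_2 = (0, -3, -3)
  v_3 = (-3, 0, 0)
Orthogonal basis:
  u_1 = (-1, -1, -2)
  u_2 = (3/2, -3/2, 0)
  u_3 = (-1, -1, 1)

Apply the Gram-Schmidt recurrence
  u_1 = v_1
  u_i = v_i − Σ_{j<i} ((v_i · u_j) / (u_j · u_j)) · u_j.

Step by step this gives:
  u_1 = (-1, -1, -2)
  u_2 = (3/2, -3/2, 0)
  u_3 = (-1, -1, 1)

Orthogonality check:
  u_2 · u_1 = 0 (should be 0)
  u_3 · u_1 = 0 (should be 0)
  u_3 · u_2 = 0 (should be 0)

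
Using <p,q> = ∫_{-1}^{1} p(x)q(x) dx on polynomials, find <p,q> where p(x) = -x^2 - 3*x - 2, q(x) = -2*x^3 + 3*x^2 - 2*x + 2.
<p,q> = -122/15

Expand the product: p(x)·q(x) = 2*x^5 + 3*x^4 - 3*x^3 - 2*x^2 - 2*x - 4.
∫_{-1}^{1} of each monomial x^k gives [2/(k+1) if k even, 0 if k odd]. Integrating term-by-term (or equivalently evaluating the antiderivative F(x) = x^6/3 + 3*x^5/5 - 3*x^4/4 - 2*x^3/3 - x^2 - 4*x at the endpoints):
  F(1) − F(−1) = -329/60 − (53/20) = -122/15.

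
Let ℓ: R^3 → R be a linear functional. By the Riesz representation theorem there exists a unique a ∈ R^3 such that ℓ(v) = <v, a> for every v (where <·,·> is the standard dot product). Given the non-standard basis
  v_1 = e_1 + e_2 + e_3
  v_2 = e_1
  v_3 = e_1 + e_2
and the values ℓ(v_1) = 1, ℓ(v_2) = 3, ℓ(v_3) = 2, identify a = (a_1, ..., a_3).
a = (3, -1, -1)

Write a = (a_1, ..., a_3) in the standard basis. For each basis vector v_i, ℓ(v_i) = <v_i, a> is a linear equation in the a_j's. Collect the n equations into a matrix system V a = ℓ, where row i of V is v_i (expressed in the standard basis). Since V is invertible (lower-triangular with 1s on the diagonal, up to permutation), solve by back-substitution:
  V =
[[1, 1, 1],
 [1, 0, 0],
 [1, 1, 0]]
  V a = (1, 3, 2)
Solving gives a = (3, -1, -1).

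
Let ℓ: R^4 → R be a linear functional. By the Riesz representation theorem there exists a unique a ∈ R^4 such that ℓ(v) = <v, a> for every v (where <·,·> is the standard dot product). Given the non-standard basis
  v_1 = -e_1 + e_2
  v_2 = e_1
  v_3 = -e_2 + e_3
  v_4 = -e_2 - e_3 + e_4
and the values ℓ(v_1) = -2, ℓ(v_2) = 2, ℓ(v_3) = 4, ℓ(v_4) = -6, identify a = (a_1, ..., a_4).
a = (2, 0, 4, -2)

Write a = (a_1, ..., a_4) in the standard basis. For each basis vector v_i, ℓ(v_i) = <v_i, a> is a linear equation in the a_j's. Collect the n equations into a matrix system V a = ℓ, where row i of V is v_i (expressed in the standard basis). Since V is invertible (lower-triangular with 1s on the diagonal, up to permutation), solve by back-substitution:
  V =
[[-1, 1, 0, 0],
 [1, 0, 0, 0],
 [0, -1, 1, 0],
 [0, -1, -1, 1]]
  V a = (-2, 2, 4, -6)
Solving gives a = (2, 0, 4, -2).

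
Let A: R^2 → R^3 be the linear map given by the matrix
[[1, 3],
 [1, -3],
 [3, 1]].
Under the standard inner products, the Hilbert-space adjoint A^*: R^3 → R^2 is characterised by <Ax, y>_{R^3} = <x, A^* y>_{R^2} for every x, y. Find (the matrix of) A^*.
A^* = A^T =
[[1, 1, 3],
 [3, -3, 1]]

For real matrices with standard dot products, the defining identity <Ax, y> = <x, A^* y> gives (Ax)^T y = x^T (A^*) y, i.e. x^T A^T y = x^T (A^*) y. Since this holds for all x, y, we must have A^* = A^T. Therefore
A^* =
[[1, 1, 3],
 [3, -3, 1]].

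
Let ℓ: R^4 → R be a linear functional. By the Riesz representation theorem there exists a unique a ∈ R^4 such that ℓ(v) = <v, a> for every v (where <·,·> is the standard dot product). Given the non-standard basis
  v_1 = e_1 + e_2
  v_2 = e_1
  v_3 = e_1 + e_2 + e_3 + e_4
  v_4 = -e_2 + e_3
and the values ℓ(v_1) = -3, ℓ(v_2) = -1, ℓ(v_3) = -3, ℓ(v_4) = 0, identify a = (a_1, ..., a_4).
a = (-1, -2, -2, 2)

Write a = (a_1, ..., a_4) in the standard basis. For each basis vector v_i, ℓ(v_i) = <v_i, a> is a linear equation in the a_j's. Collect the n equations into a matrix system V a = ℓ, where row i of V is v_i (expressed in the standard basis). Since V is invertible (lower-triangular with 1s on the diagonal, up to permutation), solve by back-substitution:
  V =
[[1, 1, 0, 0],
 [1, 0, 0, 0],
 [1, 1, 1, 1],
 [0, -1, 1, 0]]
  V a = (-3, -1, -3, 0)
Solving gives a = (-1, -2, -2, 2).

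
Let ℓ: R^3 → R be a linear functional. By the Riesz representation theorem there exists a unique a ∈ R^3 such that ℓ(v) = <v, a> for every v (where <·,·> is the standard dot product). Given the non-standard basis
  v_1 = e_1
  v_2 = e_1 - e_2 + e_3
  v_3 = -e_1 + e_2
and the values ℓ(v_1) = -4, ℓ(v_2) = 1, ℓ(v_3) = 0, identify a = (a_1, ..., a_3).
a = (-4, -4, 1)

Write a = (a_1, ..., a_3) in the standard basis. For each basis vector v_i, ℓ(v_i) = <v_i, a> is a linear equation in the a_j's. Collect the n equations into a matrix system V a = ℓ, where row i of V is v_i (expressed in the standard basis). Since V is invertible (lower-triangular with 1s on the diagonal, up to permutation), solve by back-substitution:
  V =
[[1, 0, 0],
 [1, -1, 1],
 [-1, 1, 0]]
  V a = (-4, 1, 0)
Solving gives a = (-4, -4, 1).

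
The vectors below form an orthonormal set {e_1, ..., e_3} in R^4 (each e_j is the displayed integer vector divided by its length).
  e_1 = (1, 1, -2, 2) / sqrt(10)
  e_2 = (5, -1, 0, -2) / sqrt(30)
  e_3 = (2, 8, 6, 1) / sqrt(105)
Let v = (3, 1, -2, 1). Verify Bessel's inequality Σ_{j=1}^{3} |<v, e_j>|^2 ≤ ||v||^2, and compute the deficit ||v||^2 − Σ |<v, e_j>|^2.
Σ |<v, e_j>|^2 = 521/35; ||v||^2 = 15; deficit = 4/35

Write each e_j = u_j / sqrt(<u_j, u_j>) where u_j is the displayed integer vector. Then <v, e_j> = <v, u_j> / sqrt(<u_j, u_j>), so |<v, e_j>|^2 = <v, u_j>^2 / <u_j, u_j>.
Coefficients: <v, e_1> = 10/sqrt(10), <v, e_2> = 12/sqrt(30), <v, e_3> = 3/sqrt(105).
Square and sum: Σ |<v, e_j>|^2 = 521/35.
Compute ||v||^2 = v·v = 15.
Deficit = 15 − 521/35 = 4/35 ≥ 0, confirming Bessel's inequality. (The deficit equals ||v − Σ <v,e_j> e_j||^2, the squared distance from v to span{e_j}.)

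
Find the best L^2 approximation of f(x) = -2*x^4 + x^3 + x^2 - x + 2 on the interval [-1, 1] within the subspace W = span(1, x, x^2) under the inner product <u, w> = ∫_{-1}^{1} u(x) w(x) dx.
g(x) = -5*x^2/7 - 2*x/5 + 76/35

The best approximation g ∈ W is the orthogonal projection of f onto W. Writing g = a_0 + a_1 x + a_2 x^2, the coefficients solve the normal equations G · a = b where
  G_{ij} = <φ_i, φ_j> and b_i = <f, φ_i>, with φ_0 = 1, φ_1 = x, φ_2 = x^2.
G =
  [2, 0, 2/3]
  [0, 2/3, 0]
  [2/3, 0, 2/5],
b = (58/15, -4/15, 122/105).
Solving gives a_0 = 76/35, a_1 = -2/5, a_2 = -5/7, so
  g(x) = -5*x^2/7 - 2*x/5 + 76/35.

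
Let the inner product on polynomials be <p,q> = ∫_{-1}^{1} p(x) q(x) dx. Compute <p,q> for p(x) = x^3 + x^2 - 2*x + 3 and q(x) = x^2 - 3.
<p,q> = -88/5

Expand the product: p(x)·q(x) = x^5 + x^4 - 5*x^3 + 6*x - 9.
∫_{-1}^{1} of each monomial x^k gives [2/(k+1) if k even, 0 if k odd]. Integrating term-by-term (or equivalently evaluating the antiderivative F(x) = x^6/6 + x^5/5 - 5*x^4/4 + 3*x^2 - 9*x at the endpoints):
  F(1) − F(−1) = -413/60 − (643/60) = -88/5.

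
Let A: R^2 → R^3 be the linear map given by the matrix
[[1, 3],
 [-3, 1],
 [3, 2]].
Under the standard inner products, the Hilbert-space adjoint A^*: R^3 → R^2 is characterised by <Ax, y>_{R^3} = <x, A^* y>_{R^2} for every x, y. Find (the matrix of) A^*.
A^* = A^T =
[[1, -3, 3],
 [3, 1, 2]]

For real matrices with standard dot products, the defining identity <Ax, y> = <x, A^* y> gives (Ax)^T y = x^T (A^*) y, i.e. x^T A^T y = x^T (A^*) y. Since this holds for all x, y, we must have A^* = A^T. Therefore
A^* =
[[1, -3, 3],
 [3, 1, 2]].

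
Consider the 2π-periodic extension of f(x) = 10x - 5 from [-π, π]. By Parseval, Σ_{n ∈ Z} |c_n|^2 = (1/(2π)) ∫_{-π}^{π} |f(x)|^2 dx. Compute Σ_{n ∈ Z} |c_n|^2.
Σ |c_n|^2 = 100π^2/3 + 25

Expand and integrate term by term over [-π, π]:
  ∫ (10x)^2 dx = 100·(2π^3/3); ∫ 2·10·(-5)·x dx = 0 (odd integrand); ∫ (-5)^2 dx = 25·2π.
So (1/(2π)) ∫_{-π}^{π} (10x - 5)^2 dx = 100π^2/3 + 25 = 100π^2/3 + 25.
Parseval ⇒ Σ |c_n|^2 = 100π^2/3 + 25.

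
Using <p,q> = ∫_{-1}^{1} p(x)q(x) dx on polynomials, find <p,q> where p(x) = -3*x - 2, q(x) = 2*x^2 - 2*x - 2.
<p,q> = 28/3

Expand the product: p(x)·q(x) = -6*x^3 + 2*x^2 + 10*x + 4.
∫_{-1}^{1} of each monomial x^k gives [2/(k+1) if k even, 0 if k odd]. Integrating term-by-term (or equivalently evaluating the antiderivative F(x) = -3*x^4/2 + 2*x^3/3 + 5*x^2 + 4*x at the endpoints):
  F(1) − F(−1) = 49/6 − (-7/6) = 28/3.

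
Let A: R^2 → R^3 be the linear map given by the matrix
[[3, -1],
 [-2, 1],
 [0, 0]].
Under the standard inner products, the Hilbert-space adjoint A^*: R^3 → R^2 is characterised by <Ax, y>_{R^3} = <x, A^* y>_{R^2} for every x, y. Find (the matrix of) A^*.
A^* = A^T =
[[3, -2, 0],
 [-1, 1, 0]]

For real matrices with standard dot products, the defining identity <Ax, y> = <x, A^* y> gives (Ax)^T y = x^T (A^*) y, i.e. x^T A^T y = x^T (A^*) y. Since this holds for all x, y, we must have A^* = A^T. Therefore
A^* =
[[3, -2, 0],
 [-1, 1, 0]].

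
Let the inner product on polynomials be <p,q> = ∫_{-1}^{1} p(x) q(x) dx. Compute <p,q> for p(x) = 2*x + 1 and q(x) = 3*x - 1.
<p,q> = 2

Expand the product: p(x)·q(x) = 6*x^2 + x - 1.
∫_{-1}^{1} of each monomial x^k gives [2/(k+1) if k even, 0 if k odd]. Integrating term-by-term (or equivalently evaluating the antiderivative F(x) = 2*x^3 + x^2/2 - x at the endpoints):
  F(1) − F(−1) = 3/2 − (-1/2) = 2.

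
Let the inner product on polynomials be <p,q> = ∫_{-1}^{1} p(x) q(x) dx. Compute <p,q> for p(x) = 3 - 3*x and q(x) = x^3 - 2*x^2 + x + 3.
<p,q> = 54/5

Expand the product: p(x)·q(x) = -3*x^4 + 9*x^3 - 9*x^2 - 6*x + 9.
∫_{-1}^{1} of each monomial x^k gives [2/(k+1) if k even, 0 if k odd]. Integrating term-by-term (or equivalently evaluating the antiderivative F(x) = -3*x^5/5 + 9*x^4/4 - 3*x^3 - 3*x^2 + 9*x at the endpoints):
  F(1) − F(−1) = 93/20 − (-123/20) = 54/5.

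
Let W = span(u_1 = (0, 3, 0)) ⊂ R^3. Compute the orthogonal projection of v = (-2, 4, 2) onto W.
proj_W(v) = (0, 4, 0)

Set up U = [u_1 | ... | u_1] ∈ R^(3×1). The projector onto W = col(U) is P = U (U^T U)^(-1) U^T.
Compute U^T U =
  [9],
and U^T v = (12).
Solve U^T U · c = U^T v for the coefficients: c = (4/3). The projection is proj_W(v) = U c.
Check: (v - proj_W(v)) · u_1 = 0  (should be 0).
Result: proj_W(v) = (0, 4, 0).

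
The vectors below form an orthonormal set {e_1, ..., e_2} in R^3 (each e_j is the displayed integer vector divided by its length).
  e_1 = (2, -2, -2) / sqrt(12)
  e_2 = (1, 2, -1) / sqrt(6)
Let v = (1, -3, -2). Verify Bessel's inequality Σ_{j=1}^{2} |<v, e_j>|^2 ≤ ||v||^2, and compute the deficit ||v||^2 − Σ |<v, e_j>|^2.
Σ |<v, e_j>|^2 = 27/2; ||v||^2 = 14; deficit = 1/2

Write each e_j = u_j / sqrt(<u_j, u_j>) where u_j is the displayed integer vector. Then <v, e_j> = <v, u_j> / sqrt(<u_j, u_j>), so |<v, e_j>|^2 = <v, u_j>^2 / <u_j, u_j>.
Coefficients: <v, e_1> = 12/sqrt(12), <v, e_2> = -3/sqrt(6).
Square and sum: Σ |<v, e_j>|^2 = 27/2.
Compute ||v||^2 = v·v = 14.
Deficit = 14 − 27/2 = 1/2 ≥ 0, confirming Bessel's inequality. (The deficit equals ||v − Σ <v,e_j> e_j||^2, the squared distance from v to span{e_j}.)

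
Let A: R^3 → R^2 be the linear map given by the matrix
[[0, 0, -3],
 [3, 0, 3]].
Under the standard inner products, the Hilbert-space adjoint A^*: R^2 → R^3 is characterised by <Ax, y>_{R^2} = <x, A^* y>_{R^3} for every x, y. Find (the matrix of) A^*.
A^* = A^T =
[[0, 3],
 [0, 0],
 [-3, 3]]

For real matrices with standard dot products, the defining identity <Ax, y> = <x, A^* y> gives (Ax)^T y = x^T (A^*) y, i.e. x^T A^T y = x^T (A^*) y. Since this holds for all x, y, we must have A^* = A^T. Therefore
A^* =
[[0, 3],
 [0, 0],
 [-3, 3]].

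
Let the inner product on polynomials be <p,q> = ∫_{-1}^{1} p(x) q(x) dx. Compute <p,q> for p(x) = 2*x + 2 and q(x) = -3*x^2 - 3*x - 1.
<p,q> = -12

Expand the product: p(x)·q(x) = -6*x^3 - 12*x^2 - 8*x - 2.
∫_{-1}^{1} of each monomial x^k gives [2/(k+1) if k even, 0 if k odd]. Integrating term-by-term (or equivalently evaluating the antiderivative F(x) = -3*x^4/2 - 4*x^3 - 4*x^2 - 2*x at the endpoints):
  F(1) − F(−1) = -23/2 − (1/2) = -12.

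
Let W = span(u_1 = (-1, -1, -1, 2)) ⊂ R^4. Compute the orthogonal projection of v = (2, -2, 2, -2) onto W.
proj_W(v) = (6/7, 6/7, 6/7, -12/7)

Set up U = [u_1 | ... | u_1] ∈ R^(4×1). The projector onto W = col(U) is P = U (U^T U)^(-1) U^T.
Compute U^T U =
  [7],
and U^T v = (-6).
Solve U^T U · c = U^T v for the coefficients: c = (-6/7). The projection is proj_W(v) = U c.
Check: (v - proj_W(v)) · u_1 = 0  (should be 0).
Result: proj_W(v) = (6/7, 6/7, 6/7, -12/7).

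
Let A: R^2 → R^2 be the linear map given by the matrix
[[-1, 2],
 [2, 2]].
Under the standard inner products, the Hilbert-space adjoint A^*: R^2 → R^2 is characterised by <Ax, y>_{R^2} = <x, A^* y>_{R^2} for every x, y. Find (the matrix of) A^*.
A^* = A^T =
[[-1, 2],
 [2, 2]]

For real matrices with standard dot products, the defining identity <Ax, y> = <x, A^* y> gives (Ax)^T y = x^T (A^*) y, i.e. x^T A^T y = x^T (A^*) y. Since this holds for all x, y, we must have A^* = A^T. Therefore
A^* =
[[-1, 2],
 [2, 2]].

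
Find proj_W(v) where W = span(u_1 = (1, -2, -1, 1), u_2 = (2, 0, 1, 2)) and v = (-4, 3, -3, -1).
proj_W(v) = (-167/54, 11/9, -17/27, -167/54)

Set up U = [u_1 | ... | u_2] ∈ R^(4×2). The projector onto W = col(U) is P = U (U^T U)^(-1) U^T.
Compute U^T U =
  [7, 3]
  [3, 9],
and U^T v = (-8, -13).
Solve U^T U · c = U^T v for the coefficients: c = (-11/18, -67/54). The projection is proj_W(v) = U c.
Check: (v - proj_W(v)) · u_1 = 0  (should be 0).
Check: (v - proj_W(v)) · u_2 = 0  (should be 0).
Result: proj_W(v) = (-167/54, 11/9, -17/27, -167/54).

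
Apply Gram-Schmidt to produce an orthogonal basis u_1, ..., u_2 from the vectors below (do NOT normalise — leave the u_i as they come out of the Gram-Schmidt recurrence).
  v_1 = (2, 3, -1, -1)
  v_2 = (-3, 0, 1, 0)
Orthogonal basis:
  u_1 = (2, 3, -1, -1)
  u_2 = (-31/15, 7/5, 8/15, -7/15)

Apply the Gram-Schmidt recurrence
  u_1 = v_1
  u_i = v_i − Σ_{j<i} ((v_i · u_j) / (u_j · u_j)) · u_j.

Step by step this gives:
  u_1 = (2, 3, -1, -1)
  u_2 = (-31/15, 7/5, 8/15, -7/15)

Orthogonality check:
  u_2 · u_1 = 0 (should be 0)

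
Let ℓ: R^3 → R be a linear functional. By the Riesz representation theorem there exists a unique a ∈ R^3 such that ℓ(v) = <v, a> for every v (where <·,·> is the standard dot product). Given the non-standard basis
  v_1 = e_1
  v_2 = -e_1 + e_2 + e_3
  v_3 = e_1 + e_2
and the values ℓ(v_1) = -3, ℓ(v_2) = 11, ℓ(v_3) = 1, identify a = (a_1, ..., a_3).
a = (-3, 4, 4)

Write a = (a_1, ..., a_3) in the standard basis. For each basis vector v_i, ℓ(v_i) = <v_i, a> is a linear equation in the a_j's. Collect the n equations into a matrix system V a = ℓ, where row i of V is v_i (expressed in the standard basis). Since V is invertible (lower-triangular with 1s on the diagonal, up to permutation), solve by back-substitution:
  V =
[[1, 0, 0],
 [-1, 1, 1],
 [1, 1, 0]]
  V a = (-3, 11, 1)
Solving gives a = (-3, 4, 4).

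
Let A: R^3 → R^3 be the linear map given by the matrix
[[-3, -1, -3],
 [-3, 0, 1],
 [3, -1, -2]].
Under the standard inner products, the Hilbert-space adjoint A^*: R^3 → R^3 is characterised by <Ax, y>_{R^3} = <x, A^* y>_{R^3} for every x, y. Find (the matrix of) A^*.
A^* = A^T =
[[-3, -3, 3],
 [-1, 0, -1],
 [-3, 1, -2]]

For real matrices with standard dot products, the defining identity <Ax, y> = <x, A^* y> gives (Ax)^T y = x^T (A^*) y, i.e. x^T A^T y = x^T (A^*) y. Since this holds for all x, y, we must have A^* = A^T. Therefore
A^* =
[[-3, -3, 3],
 [-1, 0, -1],
 [-3, 1, -2]].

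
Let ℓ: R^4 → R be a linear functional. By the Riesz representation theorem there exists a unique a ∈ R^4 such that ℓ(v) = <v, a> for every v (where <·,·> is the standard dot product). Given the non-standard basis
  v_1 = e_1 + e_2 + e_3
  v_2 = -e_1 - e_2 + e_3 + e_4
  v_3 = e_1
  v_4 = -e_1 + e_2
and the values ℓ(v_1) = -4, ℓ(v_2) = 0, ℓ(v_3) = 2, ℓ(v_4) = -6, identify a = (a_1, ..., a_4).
a = (2, -4, -2, 0)

Write a = (a_1, ..., a_4) in the standard basis. For each basis vector v_i, ℓ(v_i) = <v_i, a> is a linear equation in the a_j's. Collect the n equations into a matrix system V a = ℓ, where row i of V is v_i (expressed in the standard basis). Since V is invertible (lower-triangular with 1s on the diagonal, up to permutation), solve by back-substitution:
  V =
[[1, 1, 1, 0],
 [-1, -1, 1, 1],
 [1, 0, 0, 0],
 [-1, 1, 0, 0]]
  V a = (-4, 0, 2, -6)
Solving gives a = (2, -4, -2, 0).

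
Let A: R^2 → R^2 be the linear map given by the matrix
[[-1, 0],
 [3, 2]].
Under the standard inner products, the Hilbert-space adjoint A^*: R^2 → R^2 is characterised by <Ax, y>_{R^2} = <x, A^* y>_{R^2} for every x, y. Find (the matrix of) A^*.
A^* = A^T =
[[-1, 3],
 [0, 2]]

For real matrices with standard dot products, the defining identity <Ax, y> = <x, A^* y> gives (Ax)^T y = x^T (A^*) y, i.e. x^T A^T y = x^T (A^*) y. Since this holds for all x, y, we must have A^* = A^T. Therefore
A^* =
[[-1, 3],
 [0, 2]].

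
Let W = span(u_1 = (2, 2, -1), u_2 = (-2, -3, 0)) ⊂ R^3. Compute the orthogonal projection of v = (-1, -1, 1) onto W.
proj_W(v) = (-20/17, -15/17, 15/17)

Set up U = [u_1 | ... | u_2] ∈ R^(3×2). The projector onto W = col(U) is P = U (U^T U)^(-1) U^T.
Compute U^T U =
  [9, -10]
  [-10, 13],
and U^T v = (-5, 5).
Solve U^T U · c = U^T v for the coefficients: c = (-15/17, -5/17). The projection is proj_W(v) = U c.
Check: (v - proj_W(v)) · u_1 = 0  (should be 0).
Check: (v - proj_W(v)) · u_2 = 0  (should be 0).
Result: proj_W(v) = (-20/17, -15/17, 15/17).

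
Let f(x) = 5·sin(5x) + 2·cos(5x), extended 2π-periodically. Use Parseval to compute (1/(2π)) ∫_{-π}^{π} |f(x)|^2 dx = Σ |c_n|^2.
Σ |c_n|^2 = 29/2

Expand |f|^2 and use orthogonality of {sin(nx), cos(mx)} on [-π, π]:
  ∫_{-π}^{π} sin(nx)^2 dx = π, ∫ cos(mx)^2 dx = π, and cross terms integrate to 0.
So ∫_{-π}^{π} f(x)^2 dx = 5^2 · π + 2^2 · π = (25 + 4)π.
Divide by 2π: (25 + 4)/2 = 29/2.
By Parseval, this equals Σ |c_n|^2.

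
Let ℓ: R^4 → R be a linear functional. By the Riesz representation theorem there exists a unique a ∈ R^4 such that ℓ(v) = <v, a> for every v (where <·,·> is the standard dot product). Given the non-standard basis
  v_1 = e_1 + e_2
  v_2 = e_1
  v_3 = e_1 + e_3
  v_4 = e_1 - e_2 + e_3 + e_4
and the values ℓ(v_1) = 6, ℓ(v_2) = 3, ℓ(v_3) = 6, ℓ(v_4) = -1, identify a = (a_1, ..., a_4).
a = (3, 3, 3, -4)

Write a = (a_1, ..., a_4) in the standard basis. For each basis vector v_i, ℓ(v_i) = <v_i, a> is a linear equation in the a_j's. Collect the n equations into a matrix system V a = ℓ, where row i of V is v_i (expressed in the standard basis). Since V is invertible (lower-triangular with 1s on the diagonal, up to permutation), solve by back-substitution:
  V =
[[1, 1, 0, 0],
 [1, 0, 0, 0],
 [1, 0, 1, 0],
 [1, -1, 1, 1]]
  V a = (6, 3, 6, -1)
Solving gives a = (3, 3, 3, -4).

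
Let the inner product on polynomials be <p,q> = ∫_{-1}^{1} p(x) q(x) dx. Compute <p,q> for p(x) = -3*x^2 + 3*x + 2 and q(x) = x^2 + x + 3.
<p,q> = 122/15

Expand the product: p(x)·q(x) = -3*x^4 - 4*x^2 + 11*x + 6.
∫_{-1}^{1} of each monomial x^k gives [2/(k+1) if k even, 0 if k odd]. Integrating term-by-term (or equivalently evaluating the antiderivative F(x) = -3*x^5/5 - 4*x^3/3 + 11*x^2/2 + 6*x at the endpoints):
  F(1) − F(−1) = 287/30 − (43/30) = 122/15.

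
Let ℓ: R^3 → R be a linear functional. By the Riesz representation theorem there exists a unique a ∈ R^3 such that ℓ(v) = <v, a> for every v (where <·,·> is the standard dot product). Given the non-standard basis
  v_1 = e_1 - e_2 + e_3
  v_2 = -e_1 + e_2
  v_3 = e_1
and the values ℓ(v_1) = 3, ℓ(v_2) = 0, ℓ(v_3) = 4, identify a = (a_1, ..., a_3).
a = (4, 4, 3)

Write a = (a_1, ..., a_3) in the standard basis. For each basis vector v_i, ℓ(v_i) = <v_i, a> is a linear equation in the a_j's. Collect the n equations into a matrix system V a = ℓ, where row i of V is v_i (expressed in the standard basis). Since V is invertible (lower-triangular with 1s on the diagonal, up to permutation), solve by back-substitution:
  V =
[[1, -1, 1],
 [-1, 1, 0],
 [1, 0, 0]]
  V a = (3, 0, 4)
Solving gives a = (4, 4, 3).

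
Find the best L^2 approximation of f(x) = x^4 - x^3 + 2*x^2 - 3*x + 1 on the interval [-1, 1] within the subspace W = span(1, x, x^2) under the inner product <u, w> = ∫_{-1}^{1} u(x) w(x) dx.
g(x) = 20*x^2/7 - 18*x/5 + 32/35

The best approximation g ∈ W is the orthogonal projection of f onto W. Writing g = a_0 + a_1 x + a_2 x^2, the coefficients solve the normal equations G · a = b where
  G_{ij} = <φ_i, φ_j> and b_i = <f, φ_i>, with φ_0 = 1, φ_1 = x, φ_2 = x^2.
G =
  [2, 0, 2/3]
  [0, 2/3, 0]
  [2/3, 0, 2/5],
b = (56/15, -12/5, 184/105).
Solving gives a_0 = 32/35, a_1 = -18/5, a_2 = 20/7, so
  g(x) = 20*x^2/7 - 18*x/5 + 32/35.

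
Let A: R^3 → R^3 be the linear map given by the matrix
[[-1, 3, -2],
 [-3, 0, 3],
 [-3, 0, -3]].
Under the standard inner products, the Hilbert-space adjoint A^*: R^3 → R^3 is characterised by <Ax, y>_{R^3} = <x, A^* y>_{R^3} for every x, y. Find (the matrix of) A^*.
A^* = A^T =
[[-1, -3, -3],
 [3, 0, 0],
 [-2, 3, -3]]

For real matrices with standard dot products, the defining identity <Ax, y> = <x, A^* y> gives (Ax)^T y = x^T (A^*) y, i.e. x^T A^T y = x^T (A^*) y. Since this holds for all x, y, we must have A^* = A^T. Therefore
A^* =
[[-1, -3, -3],
 [3, 0, 0],
 [-2, 3, -3]].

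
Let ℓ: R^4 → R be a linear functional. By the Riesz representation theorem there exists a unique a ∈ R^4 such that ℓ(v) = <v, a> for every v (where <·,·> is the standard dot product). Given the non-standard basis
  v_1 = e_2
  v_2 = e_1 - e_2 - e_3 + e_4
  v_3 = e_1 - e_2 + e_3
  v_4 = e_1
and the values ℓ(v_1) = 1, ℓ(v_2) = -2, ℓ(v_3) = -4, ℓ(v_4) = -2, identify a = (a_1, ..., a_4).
a = (-2, 1, -1, 0)

Write a = (a_1, ..., a_4) in the standard basis. For each basis vector v_i, ℓ(v_i) = <v_i, a> is a linear equation in the a_j's. Collect the n equations into a matrix system V a = ℓ, where row i of V is v_i (expressed in the standard basis). Since V is invertible (lower-triangular with 1s on the diagonal, up to permutation), solve by back-substitution:
  V =
[[0, 1, 0, 0],
 [1, -1, -1, 1],
 [1, -1, 1, 0],
 [1, 0, 0, 0]]
  V a = (1, -2, -4, -2)
Solving gives a = (-2, 1, -1, 0).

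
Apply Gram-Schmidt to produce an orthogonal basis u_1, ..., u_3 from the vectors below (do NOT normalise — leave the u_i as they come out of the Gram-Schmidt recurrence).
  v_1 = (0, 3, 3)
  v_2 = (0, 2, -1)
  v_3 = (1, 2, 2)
Orthogonal basis:
  u_1 = (0, 3, 3)
  u_2 = (0, 3/2, -3/2)
  u_3 = (1, 0, 0)

Apply the Gram-Schmidt recurrence
  u_1 = v_1
  u_i = v_i − Σ_{j<i} ((v_i · u_j) / (u_j · u_j)) · u_j.

Step by step this gives:
  u_1 = (0, 3, 3)
  u_2 = (0, 3/2, -3/2)
  u_3 = (1, 0, 0)

Orthogonality check:
  u_2 · u_1 = 0 (should be 0)
  u_3 · u_1 = 0 (should be 0)
  u_3 · u_2 = 0 (should be 0)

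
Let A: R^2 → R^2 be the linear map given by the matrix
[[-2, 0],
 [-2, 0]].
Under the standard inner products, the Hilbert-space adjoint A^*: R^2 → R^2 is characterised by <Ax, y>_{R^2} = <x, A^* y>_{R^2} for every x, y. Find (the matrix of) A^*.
A^* = A^T =
[[-2, -2],
 [0, 0]]

For real matrices with standard dot products, the defining identity <Ax, y> = <x, A^* y> gives (Ax)^T y = x^T (A^*) y, i.e. x^T A^T y = x^T (A^*) y. Since this holds for all x, y, we must have A^* = A^T. Therefore
A^* =
[[-2, -2],
 [0, 0]].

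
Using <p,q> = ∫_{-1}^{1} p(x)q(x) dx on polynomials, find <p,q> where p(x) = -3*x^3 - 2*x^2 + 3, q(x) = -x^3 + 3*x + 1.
<p,q> = 202/105

Expand the product: p(x)·q(x) = 3*x^6 + 2*x^5 - 9*x^4 - 12*x^3 - 2*x^2 + 9*x + 3.
∫_{-1}^{1} of each monomial x^k gives [2/(k+1) if k even, 0 if k odd]. Integrating term-by-term (or equivalently evaluating the antiderivative F(x) = 3*x^7/7 + x^6/3 - 9*x^5/5 - 3*x^4 - 2*x^3/3 + 9*x^2/2 + 3*x at the endpoints):
  F(1) − F(−1) = 587/210 − (61/70) = 202/105.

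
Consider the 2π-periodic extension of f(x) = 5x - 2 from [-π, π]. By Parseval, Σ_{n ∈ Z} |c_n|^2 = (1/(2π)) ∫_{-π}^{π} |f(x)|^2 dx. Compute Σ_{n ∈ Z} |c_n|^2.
Σ |c_n|^2 = 25π^2/3 + 4

Expand and integrate term by term over [-π, π]:
  ∫ (5x)^2 dx = 25·(2π^3/3); ∫ 2·5·(-2)·x dx = 0 (odd integrand); ∫ (-2)^2 dx = 4·2π.
So (1/(2π)) ∫_{-π}^{π} (5x - 2)^2 dx = 25π^2/3 + 4 = 25π^2/3 + 4.
Parseval ⇒ Σ |c_n|^2 = 25π^2/3 + 4.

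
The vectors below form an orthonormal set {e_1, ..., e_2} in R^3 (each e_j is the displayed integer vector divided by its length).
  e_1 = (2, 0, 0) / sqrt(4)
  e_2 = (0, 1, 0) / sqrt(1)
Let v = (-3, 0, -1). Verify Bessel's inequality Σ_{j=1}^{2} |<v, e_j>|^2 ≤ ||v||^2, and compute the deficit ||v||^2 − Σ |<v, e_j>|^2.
Σ |<v, e_j>|^2 = 9; ||v||^2 = 10; deficit = 1

Write each e_j = u_j / sqrt(<u_j, u_j>) where u_j is the displayed integer vector. Then <v, e_j> = <v, u_j> / sqrt(<u_j, u_j>), so |<v, e_j>|^2 = <v, u_j>^2 / <u_j, u_j>.
Coefficients: <v, e_1> = -6/sqrt(4), <v, e_2> = 0/sqrt(1).
Square and sum: Σ |<v, e_j>|^2 = 9.
Compute ||v||^2 = v·v = 10.
Deficit = 10 − 9 = 1 ≥ 0, confirming Bessel's inequality. (The deficit equals ||v − Σ <v,e_j> e_j||^2, the squared distance from v to span{e_j}.)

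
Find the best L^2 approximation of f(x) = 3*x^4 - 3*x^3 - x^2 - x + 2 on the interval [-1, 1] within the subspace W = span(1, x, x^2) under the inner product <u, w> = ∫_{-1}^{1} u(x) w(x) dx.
g(x) = 11*x^2/7 - 14*x/5 + 61/35

The best approximation g ∈ W is the orthogonal projection of f onto W. Writing g = a_0 + a_1 x + a_2 x^2, the coefficients solve the normal equations G · a = b where
  G_{ij} = <φ_i, φ_j> and b_i = <f, φ_i>, with φ_0 = 1, φ_1 = x, φ_2 = x^2.
G =
  [2, 0, 2/3]
  [0, 2/3, 0]
  [2/3, 0, 2/5],
b = (68/15, -28/15, 188/105).
Solving gives a_0 = 61/35, a_1 = -14/5, a_2 = 11/7, so
  g(x) = 11*x^2/7 - 14*x/5 + 61/35.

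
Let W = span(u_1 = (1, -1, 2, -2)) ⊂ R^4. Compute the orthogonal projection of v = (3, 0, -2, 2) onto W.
proj_W(v) = (-1/2, 1/2, -1, 1)

Set up U = [u_1 | ... | u_1] ∈ R^(4×1). The projector onto W = col(U) is P = U (U^T U)^(-1) U^T.
Compute U^T U =
  [10],
and U^T v = (-5).
Solve U^T U · c = U^T v for the coefficients: c = (-1/2). The projection is proj_W(v) = U c.
Check: (v - proj_W(v)) · u_1 = 0  (should be 0).
Result: proj_W(v) = (-1/2, 1/2, -1, 1).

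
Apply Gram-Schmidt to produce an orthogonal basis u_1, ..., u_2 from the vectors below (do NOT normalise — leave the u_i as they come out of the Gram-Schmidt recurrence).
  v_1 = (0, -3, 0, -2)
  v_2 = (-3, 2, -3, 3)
Orthogonal basis:
  u_1 = (0, -3, 0, -2)
  u_2 = (-3, -10/13, -3, 15/13)

Apply the Gram-Schmidt recurrence
  u_1 = v_1
  u_i = v_i − Σ_{j<i} ((v_i · u_j) / (u_j · u_j)) · u_j.

Step by step this gives:
  u_1 = (0, -3, 0, -2)
  u_2 = (-3, -10/13, -3, 15/13)

Orthogonality check:
  u_2 · u_1 = 0 (should be 0)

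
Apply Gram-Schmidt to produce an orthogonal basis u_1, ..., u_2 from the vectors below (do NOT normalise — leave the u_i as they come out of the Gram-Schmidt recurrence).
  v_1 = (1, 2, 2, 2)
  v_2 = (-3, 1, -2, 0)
Orthogonal basis:
  u_1 = (1, 2, 2, 2)
  u_2 = (-34/13, 23/13, -16/13, 10/13)

Apply the Gram-Schmidt recurrence
  u_1 = v_1
  u_i = v_i − Σ_{j<i} ((v_i · u_j) / (u_j · u_j)) · u_j.

Step by step this gives:
  u_1 = (1, 2, 2, 2)
  u_2 = (-34/13, 23/13, -16/13, 10/13)

Orthogonality check:
  u_2 · u_1 = 0 (should be 0)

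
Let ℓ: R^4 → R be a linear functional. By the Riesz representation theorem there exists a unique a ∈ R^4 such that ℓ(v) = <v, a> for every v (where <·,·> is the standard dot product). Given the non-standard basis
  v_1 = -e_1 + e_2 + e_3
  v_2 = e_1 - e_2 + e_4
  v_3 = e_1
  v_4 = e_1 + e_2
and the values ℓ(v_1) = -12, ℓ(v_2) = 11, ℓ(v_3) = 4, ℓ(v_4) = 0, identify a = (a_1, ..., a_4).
a = (4, -4, -4, 3)

Write a = (a_1, ..., a_4) in the standard basis. For each basis vector v_i, ℓ(v_i) = <v_i, a> is a linear equation in the a_j's. Collect the n equations into a matrix system V a = ℓ, where row i of V is v_i (expressed in the standard basis). Since V is invertible (lower-triangular with 1s on the diagonal, up to permutation), solve by back-substitution:
  V =
[[-1, 1, 1, 0],
 [1, -1, 0, 1],
 [1, 0, 0, 0],
 [1, 1, 0, 0]]
  V a = (-12, 11, 4, 0)
Solving gives a = (4, -4, -4, 3).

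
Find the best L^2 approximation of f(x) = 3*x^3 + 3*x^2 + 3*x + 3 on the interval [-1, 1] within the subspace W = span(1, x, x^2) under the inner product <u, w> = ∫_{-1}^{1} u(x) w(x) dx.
g(x) = 3*x^2 + 24*x/5 + 3

The best approximation g ∈ W is the orthogonal projection of f onto W. Writing g = a_0 + a_1 x + a_2 x^2, the coefficients solve the normal equations G · a = b where
  G_{ij} = <φ_i, φ_j> and b_i = <f, φ_i>, with φ_0 = 1, φ_1 = x, φ_2 = x^2.
G =
  [2, 0, 2/3]
  [0, 2/3, 0]
  [2/3, 0, 2/5],
b = (8, 16/5, 16/5).
Solving gives a_0 = 3, a_1 = 24/5, a_2 = 3, so
  g(x) = 3*x^2 + 24*x/5 + 3.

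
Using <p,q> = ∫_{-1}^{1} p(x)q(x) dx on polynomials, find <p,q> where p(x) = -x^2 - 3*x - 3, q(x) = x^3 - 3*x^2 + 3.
<p,q> = -14

Expand the product: p(x)·q(x) = -x^5 + 6*x^3 + 6*x^2 - 9*x - 9.
∫_{-1}^{1} of each monomial x^k gives [2/(k+1) if k even, 0 if k odd]. Integrating term-by-term (or equivalently evaluating the antiderivative F(x) = -x^6/6 + 3*x^4/2 + 2*x^3 - 9*x^2/2 - 9*x at the endpoints):
  F(1) − F(−1) = -61/6 − (23/6) = -14.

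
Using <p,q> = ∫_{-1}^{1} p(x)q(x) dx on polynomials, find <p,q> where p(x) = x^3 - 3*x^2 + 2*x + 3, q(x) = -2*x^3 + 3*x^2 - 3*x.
<p,q> = -174/35

Expand the product: p(x)·q(x) = -2*x^6 + 9*x^5 - 16*x^4 + 9*x^3 + 3*x^2 - 9*x.
∫_{-1}^{1} of each monomial x^k gives [2/(k+1) if k even, 0 if k odd]. Integrating term-by-term (or equivalently evaluating the antiderivative F(x) = -2*x^7/7 + 3*x^6/2 - 16*x^5/5 + 9*x^4/4 + x^3 - 9*x^2/2 at the endpoints):
  F(1) − F(−1) = -453/140 − (243/140) = -174/35.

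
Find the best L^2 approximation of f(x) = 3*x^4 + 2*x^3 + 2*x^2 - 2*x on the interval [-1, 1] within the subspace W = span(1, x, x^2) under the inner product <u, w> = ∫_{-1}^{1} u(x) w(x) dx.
g(x) = 32*x^2/7 - 4*x/5 - 9/35

The best approximation g ∈ W is the orthogonal projection of f onto W. Writing g = a_0 + a_1 x + a_2 x^2, the coefficients solve the normal equations G · a = b where
  G_{ij} = <φ_i, φ_j> and b_i = <f, φ_i>, with φ_0 = 1, φ_1 = x, φ_2 = x^2.
G =
  [2, 0, 2/3]
  [0, 2/3, 0]
  [2/3, 0, 2/5],
b = (38/15, -8/15, 58/35).
Solving gives a_0 = -9/35, a_1 = -4/5, a_2 = 32/7, so
  g(x) = 32*x^2/7 - 4*x/5 - 9/35.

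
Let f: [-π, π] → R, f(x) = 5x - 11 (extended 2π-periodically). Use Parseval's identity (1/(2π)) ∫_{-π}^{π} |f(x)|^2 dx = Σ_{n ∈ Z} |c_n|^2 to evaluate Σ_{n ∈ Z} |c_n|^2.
Σ |c_n|^2 = 25π^2/3 + 121

Expand and integrate term by term over [-π, π]:
  ∫ (5x)^2 dx = 25·(2π^3/3); ∫ 2·5·(-11)·x dx = 0 (odd integrand); ∫ (-11)^2 dx = 121·2π.
So (1/(2π)) ∫_{-π}^{π} (5x - 11)^2 dx = 25π^2/3 + 121 = 25π^2/3 + 121.
Parseval ⇒ Σ |c_n|^2 = 25π^2/3 + 121.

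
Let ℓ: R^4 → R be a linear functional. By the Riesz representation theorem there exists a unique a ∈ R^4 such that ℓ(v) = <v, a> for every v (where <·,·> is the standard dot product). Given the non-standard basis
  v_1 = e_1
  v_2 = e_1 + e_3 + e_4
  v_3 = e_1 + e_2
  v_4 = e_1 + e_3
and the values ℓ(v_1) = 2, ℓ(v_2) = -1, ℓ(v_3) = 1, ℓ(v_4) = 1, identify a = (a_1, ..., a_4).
a = (2, -1, -1, -2)

Write a = (a_1, ..., a_4) in the standard basis. For each basis vector v_i, ℓ(v_i) = <v_i, a> is a linear equation in the a_j's. Collect the n equations into a matrix system V a = ℓ, where row i of V is v_i (expressed in the standard basis). Since V is invertible (lower-triangular with 1s on the diagonal, up to permutation), solve by back-substitution:
  V =
[[1, 0, 0, 0],
 [1, 0, 1, 1],
 [1, 1, 0, 0],
 [1, 0, 1, 0]]
  V a = (2, -1, 1, 1)
Solving gives a = (2, -1, -1, -2).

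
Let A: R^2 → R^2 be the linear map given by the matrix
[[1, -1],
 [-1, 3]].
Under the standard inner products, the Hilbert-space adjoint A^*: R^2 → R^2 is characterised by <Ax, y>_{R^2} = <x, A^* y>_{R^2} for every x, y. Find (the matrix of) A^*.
A^* = A^T =
[[1, -1],
 [-1, 3]]

For real matrices with standard dot products, the defining identity <Ax, y> = <x, A^* y> gives (Ax)^T y = x^T (A^*) y, i.e. x^T A^T y = x^T (A^*) y. Since this holds for all x, y, we must have A^* = A^T. Therefore
A^* =
[[1, -1],
 [-1, 3]].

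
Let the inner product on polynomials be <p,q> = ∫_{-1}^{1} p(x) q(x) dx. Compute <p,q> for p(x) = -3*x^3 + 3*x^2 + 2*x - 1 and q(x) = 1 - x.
<p,q> = -2/15

Expand the product: p(x)·q(x) = 3*x^4 - 6*x^3 + x^2 + 3*x - 1.
∫_{-1}^{1} of each monomial x^k gives [2/(k+1) if k even, 0 if k odd]. Integrating term-by-term (or equivalently evaluating the antiderivative F(x) = 3*x^5/5 - 3*x^4/2 + x^3/3 + 3*x^2/2 - x at the endpoints):
  F(1) − F(−1) = -1/15 − (1/15) = -2/15.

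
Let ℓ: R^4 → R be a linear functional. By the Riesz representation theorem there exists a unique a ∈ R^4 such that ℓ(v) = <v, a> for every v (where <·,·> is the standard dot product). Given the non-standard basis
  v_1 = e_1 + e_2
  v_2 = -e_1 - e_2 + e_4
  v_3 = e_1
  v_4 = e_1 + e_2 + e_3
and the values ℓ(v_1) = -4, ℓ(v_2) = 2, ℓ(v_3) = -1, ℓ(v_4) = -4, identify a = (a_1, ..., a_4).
a = (-1, -3, 0, -2)

Write a = (a_1, ..., a_4) in the standard basis. For each basis vector v_i, ℓ(v_i) = <v_i, a> is a linear equation in the a_j's. Collect the n equations into a matrix system V a = ℓ, where row i of V is v_i (expressed in the standard basis). Since V is invertible (lower-triangular with 1s on the diagonal, up to permutation), solve by back-substitution:
  V =
[[1, 1, 0, 0],
 [-1, -1, 0, 1],
 [1, 0, 0, 0],
 [1, 1, 1, 0]]
  V a = (-4, 2, -1, -4)
Solving gives a = (-1, -3, 0, -2).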